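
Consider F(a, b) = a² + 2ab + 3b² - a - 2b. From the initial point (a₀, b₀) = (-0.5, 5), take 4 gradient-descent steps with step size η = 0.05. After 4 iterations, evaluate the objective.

∇F = (2a + 2b - 1, 2a + 6b - 2)
Step 1: at (-0.5, 5), ∇F = (8, 27) → (-0.5, 5) − 0.05·(8, 27) = (-0.9, 3.65)
Step 2: at (-0.9, 3.65), ∇F = (4.5, 18.1) → (-0.9, 3.65) − 0.05·(4.5, 18.1) = (-1.125, 2.745)
Step 3: at (-1.125, 2.745), ∇F = (2.24, 12.22) → (-1.125, 2.745) − 0.05·(2.24, 12.22) = (-1.237, 2.134)
Step 4: at (-1.237, 2.134), ∇F = (0.794, 8.33) → (-1.237, 2.134) − 0.05·(0.794, 8.33) = (-1.2767, 1.7175)
F(-1.2767, 1.7175) = 3.93561714

3.93561714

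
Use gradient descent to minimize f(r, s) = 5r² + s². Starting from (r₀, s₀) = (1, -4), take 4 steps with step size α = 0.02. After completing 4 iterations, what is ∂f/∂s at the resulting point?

-6.79477248

∇f = (10r, 2s)
(r₁, s₁) = (1, -4) − 0.02·(10, -8) = (0.8, -3.84)
(r₂, s₂) = (0.8, -3.84) − 0.02·(8, -7.68) = (0.64, -3.6864)
(r₃, s₃) = (0.64, -3.6864) − 0.02·(6.4, -7.3728) = (0.512, -3.538944)
(r₄, s₄) = (0.512, -3.538944) − 0.02·(5.12, -7.077888) = (0.4096, -3.39738624)
∂f/∂s at (0.4096, -3.39738624) = -6.79477248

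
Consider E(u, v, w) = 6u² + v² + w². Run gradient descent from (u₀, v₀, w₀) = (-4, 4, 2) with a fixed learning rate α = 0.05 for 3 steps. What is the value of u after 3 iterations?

-0.256

∇E = (12u, 2v, 2w)
Step 1: at (-4, 4, 2), ∇E = (-48, 8, 4) → (-4, 4, 2) − 0.05·(-48, 8, 4) = (-1.6, 3.6, 1.8)
Step 2: at (-1.6, 3.6, 1.8), ∇E = (-19.2, 7.2, 3.6) → (-1.6, 3.6, 1.8) − 0.05·(-19.2, 7.2, 3.6) = (-0.64, 3.24, 1.62)
Step 3: at (-0.64, 3.24, 1.62), ∇E = (-7.68, 6.48, 3.24) → (-0.64, 3.24, 1.62) − 0.05·(-7.68, 6.48, 3.24) = (-0.256, 2.916, 1.458)
u = -0.256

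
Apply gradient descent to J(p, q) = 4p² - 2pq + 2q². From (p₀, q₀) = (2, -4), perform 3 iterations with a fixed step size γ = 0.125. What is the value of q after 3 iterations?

-0.59375

∇J = (8p - 2q, -2p + 4q)
(p₁, q₁) = (2, -4) − 0.125·(24, -20) = (-1, -1.5)
(p₂, q₂) = (-1, -1.5) − 0.125·(-5, -4) = (-0.375, -1)
(p₃, q₃) = (-0.375, -1) − 0.125·(-1, -3.25) = (-0.25, -0.59375)
q = -0.59375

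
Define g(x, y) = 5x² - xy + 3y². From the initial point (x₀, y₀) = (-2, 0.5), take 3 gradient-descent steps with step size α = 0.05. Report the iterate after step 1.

∇g = (10x - y, -x + 6y)
Step 1: at (-2, 0.5), ∇g = (-20.5, 5) → (-2, 0.5) − 0.05·(-20.5, 5) = (-0.975, 0.25)

(-0.975, 0.25)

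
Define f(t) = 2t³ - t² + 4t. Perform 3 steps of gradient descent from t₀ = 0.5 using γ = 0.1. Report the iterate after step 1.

f′(t) = 6t² - 2t + 4
Step 1: f′(0.5) = 4.5; t₁ = 0.5 − 0.1·4.5 = 0.05

0.05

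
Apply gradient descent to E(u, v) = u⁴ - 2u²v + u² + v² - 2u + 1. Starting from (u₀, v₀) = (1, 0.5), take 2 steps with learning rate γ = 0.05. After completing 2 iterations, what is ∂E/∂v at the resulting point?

-0.33822848

∇E = (4u³ - 4uv + 2u - 2, -2u² + 2v)
Step 1: at (1, 0.5), ∇E = (2, -1) → (1, 0.5) − 0.05·(2, -1) = (0.9, 0.55)
Step 2: at (0.9, 0.55), ∇E = (0.736, -0.52) → (0.9, 0.55) − 0.05·(0.736, -0.52) = (0.8632, 0.576)
∂E/∂v at (0.8632, 0.576) = -0.33822848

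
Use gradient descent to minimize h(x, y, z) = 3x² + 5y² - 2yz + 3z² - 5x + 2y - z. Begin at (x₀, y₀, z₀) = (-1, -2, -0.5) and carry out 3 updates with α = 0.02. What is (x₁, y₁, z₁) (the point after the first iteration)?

(-0.78, -1.66, -0.5)

∇h = (6x - 5, 10y - 2z + 2, -2y + 6z - 1)
Step 1: at (-1, -2, -0.5), ∇h = (-11, -17, 0) → (-1, -2, -0.5) − 0.02·(-11, -17, 0) = (-0.78, -1.66, -0.5)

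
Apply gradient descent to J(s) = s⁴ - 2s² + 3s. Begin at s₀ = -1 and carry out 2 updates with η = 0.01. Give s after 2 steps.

-1.05749092

J′(s) = 4s³ - 4s + 3
Step 1: J′(-1) = 3; s₁ = -1 − 0.01·3 = -1.03
Step 2: J′(-1.03) = 2.749092; s₂ = -1.03 − 0.01·2.749092 = -1.05749092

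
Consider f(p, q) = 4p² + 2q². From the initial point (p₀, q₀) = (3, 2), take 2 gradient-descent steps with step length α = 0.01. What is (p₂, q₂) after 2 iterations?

(2.5392, 1.8432)

∇f = (8p, 4q)
Step 1: at (3, 2), ∇f = (24, 8) → (3, 2) − 0.01·(24, 8) = (2.76, 1.92)
Step 2: at (2.76, 1.92), ∇f = (22.08, 7.68) → (2.76, 1.92) − 0.01·(22.08, 7.68) = (2.5392, 1.8432)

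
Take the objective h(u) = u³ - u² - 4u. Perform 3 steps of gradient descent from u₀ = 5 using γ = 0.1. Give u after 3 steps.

-1.6334267

h′(u) = 3u² - 2u - 4
u₁ = 5 − 0.1·61 = -1.1
u₂ = -1.1 − 0.1·1.83 = -1.283
u₃ = -1.283 − 0.1·3.504267 = -1.6334267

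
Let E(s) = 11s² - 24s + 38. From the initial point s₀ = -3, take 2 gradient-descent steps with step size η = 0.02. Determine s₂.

-0.192

E′(s) = 22s - 24
s₁ = -3 − 0.02·(-90) = -1.2
s₂ = -1.2 − 0.02·(-50.4) = -0.192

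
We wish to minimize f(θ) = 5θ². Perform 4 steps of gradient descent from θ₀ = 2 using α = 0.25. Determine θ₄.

f′(θ) = 10θ
Step 1: f′(2) = 20; θ₁ = 2 − 0.25·20 = -3
Step 2: f′(-3) = -30; θ₂ = -3 − 0.25·(-30) = 4.5
Step 3: f′(4.5) = 45; θ₃ = 4.5 − 0.25·45 = -6.75
Step 4: f′(-6.75) = -67.5; θ₄ = -6.75 − 0.25·(-67.5) = 10.125

10.125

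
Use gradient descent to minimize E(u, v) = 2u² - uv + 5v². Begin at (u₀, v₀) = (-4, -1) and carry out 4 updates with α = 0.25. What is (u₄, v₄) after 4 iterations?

∇E = (4u - v, -u + 10v)
(u₁, v₁) = (-4, -1) − 0.25·(-15, -6) = (-0.25, 0.5)
(u₂, v₂) = (-0.25, 0.5) − 0.25·(-1.5, 5.25) = (0.125, -0.8125)
(u₃, v₃) = (0.125, -0.8125) − 0.25·(1.3125, -8.25) = (-0.203125, 1.25)
(u₄, v₄) = (-0.203125, 1.25) − 0.25·(-2.0625, 12.703125) = (0.3125, -1.92578125)

(0.3125, -1.92578125)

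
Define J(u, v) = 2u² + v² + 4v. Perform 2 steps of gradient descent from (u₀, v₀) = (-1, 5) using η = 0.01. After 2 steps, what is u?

-0.9216

∇J = (4u, 2v + 4)
Step 1: at (-1, 5), ∇J = (-4, 14) → (-1, 5) − 0.01·(-4, 14) = (-0.96, 4.86)
Step 2: at (-0.96, 4.86), ∇J = (-3.84, 13.72) → (-0.96, 4.86) − 0.01·(-3.84, 13.72) = (-0.9216, 4.7228)
u = -0.9216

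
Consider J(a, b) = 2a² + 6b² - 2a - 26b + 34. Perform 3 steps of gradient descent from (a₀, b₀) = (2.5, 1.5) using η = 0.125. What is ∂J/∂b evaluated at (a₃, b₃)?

1

∇J = (4a - 2, 12b - 26)
Step 1: at (2.5, 1.5), ∇J = (8, -8) → (2.5, 1.5) − 0.125·(8, -8) = (1.5, 2.5)
Step 2: at (1.5, 2.5), ∇J = (4, 4) → (1.5, 2.5) − 0.125·(4, 4) = (1, 2)
Step 3: at (1, 2), ∇J = (2, -2) → (1, 2) − 0.125·(2, -2) = (0.75, 2.25)
∂J/∂b at (0.75, 2.25) = 1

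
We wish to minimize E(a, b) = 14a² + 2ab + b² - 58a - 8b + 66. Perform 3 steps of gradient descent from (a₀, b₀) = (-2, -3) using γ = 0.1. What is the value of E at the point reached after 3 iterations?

∇E = (28a + 2b - 58, 2a + 2b - 8)
Step 1: at (-2, -3), ∇E = (-120, -18) → (-2, -3) − 0.1·(-120, -18) = (10, -1.2)
Step 2: at (10, -1.2), ∇E = (219.6, 9.6) → (10, -1.2) − 0.1·(219.6, 9.6) = (-11.96, -2.16)
Step 3: at (-11.96, -2.16), ∇E = (-397.2, -36.24) → (-11.96, -2.16) − 0.1·(-397.2, -36.24) = (27.76, 1.464)
E(27.76, 1.464) = 9316.278976

9316.278976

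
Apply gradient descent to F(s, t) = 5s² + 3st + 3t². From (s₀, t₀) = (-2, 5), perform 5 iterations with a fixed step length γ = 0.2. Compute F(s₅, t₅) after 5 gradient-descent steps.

33.3758332928

∇F = (10s + 3t, 3s + 6t)
(s₁, t₁) = (-2, 5) − 0.2·(-5, 24) = (-1, 0.2)
(s₂, t₂) = (-1, 0.2) − 0.2·(-9.4, -1.8) = (0.88, 0.56)
(s₃, t₃) = (0.88, 0.56) − 0.2·(10.48, 6) = (-1.216, -0.64)
(s₄, t₄) = (-1.216, -0.64) − 0.2·(-14.08, -7.488) = (1.6, 0.8576)
(s₅, t₅) = (1.6, 0.8576) − 0.2·(18.5728, 9.9456) = (-2.11456, -1.13152)
F(-2.11456, -1.13152) = 33.3758332928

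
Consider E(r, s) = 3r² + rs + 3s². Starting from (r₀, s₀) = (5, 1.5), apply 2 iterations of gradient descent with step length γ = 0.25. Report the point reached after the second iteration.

∇E = (6r + s, r + 6s)
Step 1: at (5, 1.5), ∇E = (31.5, 14) → (5, 1.5) − 0.25·(31.5, 14) = (-2.875, -2)
Step 2: at (-2.875, -2), ∇E = (-19.25, -14.875) → (-2.875, -2) − 0.25·(-19.25, -14.875) = (1.9375, 1.71875)

(1.9375, 1.71875)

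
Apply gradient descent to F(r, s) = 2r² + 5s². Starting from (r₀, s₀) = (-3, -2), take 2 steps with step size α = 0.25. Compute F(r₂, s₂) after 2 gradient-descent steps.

∇F = (4r, 10s)
Step 1: at (-3, -2), ∇F = (-12, -20) → (-3, -2) − 0.25·(-12, -20) = (0, 3)
Step 2: at (0, 3), ∇F = (0, 30) → (0, 3) − 0.25·(0, 30) = (0, -4.5)
F(0, -4.5) = 101.25

101.25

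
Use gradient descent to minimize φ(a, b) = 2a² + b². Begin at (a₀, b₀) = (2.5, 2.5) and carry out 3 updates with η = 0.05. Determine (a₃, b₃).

∇φ = (4a, 2b)
Step 1: at (2.5, 2.5), ∇φ = (10, 5) → (2.5, 2.5) − 0.05·(10, 5) = (2, 2.25)
Step 2: at (2, 2.25), ∇φ = (8, 4.5) → (2, 2.25) − 0.05·(8, 4.5) = (1.6, 2.025)
Step 3: at (1.6, 2.025), ∇φ = (6.4, 4.05) → (1.6, 2.025) − 0.05·(6.4, 4.05) = (1.28, 1.8225)

(1.28, 1.8225)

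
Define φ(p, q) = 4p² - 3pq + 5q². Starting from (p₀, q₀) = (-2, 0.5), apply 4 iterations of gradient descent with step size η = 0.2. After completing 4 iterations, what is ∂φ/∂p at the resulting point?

∇φ = (8p - 3q, -3p + 10q)
(p₁, q₁) = (-2, 0.5) − 0.2·(-17.5, 11) = (1.5, -1.7)
(p₂, q₂) = (1.5, -1.7) − 0.2·(17.1, -21.5) = (-1.92, 2.6)
(p₃, q₃) = (-1.92, 2.6) − 0.2·(-23.16, 31.76) = (2.712, -3.752)
(p₄, q₄) = (2.712, -3.752) − 0.2·(32.952, -45.656) = (-3.8784, 5.3792)
∂φ/∂p at (-3.8784, 5.3792) = -47.1648

-47.1648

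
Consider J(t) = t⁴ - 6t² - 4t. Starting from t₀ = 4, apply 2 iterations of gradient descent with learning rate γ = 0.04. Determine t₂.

J′(t) = 4t³ - 12t - 4
t₁ = 4 − 0.04·204 = -4.16
t₂ = -4.16 − 0.04·(-242.045184) = 5.52180736

5.52180736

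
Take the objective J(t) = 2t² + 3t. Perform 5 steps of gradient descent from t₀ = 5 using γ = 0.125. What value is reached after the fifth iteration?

-0.5703125

J′(t) = 4t + 3
Step 1: J′(5) = 23; t₁ = 5 − 0.125·23 = 2.125
Step 2: J′(2.125) = 11.5; t₂ = 2.125 − 0.125·11.5 = 0.6875
Step 3: J′(0.6875) = 5.75; t₃ = 0.6875 − 0.125·5.75 = -0.03125
Step 4: J′(-0.03125) = 2.875; t₄ = -0.03125 − 0.125·2.875 = -0.390625
Step 5: J′(-0.390625) = 1.4375; t₅ = -0.390625 − 0.125·1.4375 = -0.5703125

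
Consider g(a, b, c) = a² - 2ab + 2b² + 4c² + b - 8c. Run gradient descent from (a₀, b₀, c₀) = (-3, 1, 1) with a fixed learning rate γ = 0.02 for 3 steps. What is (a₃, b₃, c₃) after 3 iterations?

(-2.564032, 0.409472, 1)

∇g = (2a - 2b, -2a + 4b + 1, 8c - 8)
Step 1: at (-3, 1, 1), ∇g = (-8, 11, 0) → (-3, 1, 1) − 0.02·(-8, 11, 0) = (-2.84, 0.78, 1)
Step 2: at (-2.84, 0.78, 1), ∇g = (-7.24, 9.8, 0) → (-2.84, 0.78, 1) − 0.02·(-7.24, 9.8, 0) = (-2.6952, 0.584, 1)
Step 3: at (-2.6952, 0.584, 1), ∇g = (-6.5584, 8.7264, 0) → (-2.6952, 0.584, 1) − 0.02·(-6.5584, 8.7264, 0) = (-2.564032, 0.409472, 1)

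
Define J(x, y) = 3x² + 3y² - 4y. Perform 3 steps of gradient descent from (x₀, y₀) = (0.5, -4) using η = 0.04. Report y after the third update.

-1.381888

∇J = (6x, 6y - 4)
(x₁, y₁) = (0.5, -4) − 0.04·(3, -28) = (0.38, -2.88)
(x₂, y₂) = (0.38, -2.88) − 0.04·(2.28, -21.28) = (0.2888, -2.0288)
(x₃, y₃) = (0.2888, -2.0288) − 0.04·(1.7328, -16.1728) = (0.219488, -1.381888)
y = -1.381888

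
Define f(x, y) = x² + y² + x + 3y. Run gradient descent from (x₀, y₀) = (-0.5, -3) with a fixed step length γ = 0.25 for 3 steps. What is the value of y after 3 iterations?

-1.6875

∇f = (2x + 1, 2y + 3)
(x₁, y₁) = (-0.5, -3) − 0.25·(0, -3) = (-0.5, -2.25)
(x₂, y₂) = (-0.5, -2.25) − 0.25·(0, -1.5) = (-0.5, -1.875)
(x₃, y₃) = (-0.5, -1.875) − 0.25·(0, -0.75) = (-0.5, -1.6875)
y = -1.6875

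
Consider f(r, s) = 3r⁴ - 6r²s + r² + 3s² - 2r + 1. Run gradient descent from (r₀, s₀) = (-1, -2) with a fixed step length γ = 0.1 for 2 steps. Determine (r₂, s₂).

(-30.52, 5.32)

∇f = (12r³ - 12rs + 2r - 2, -6r² + 6s)
(r₁, s₁) = (-1, -2) − 0.1·(-40, -18) = (3, -0.2)
(r₂, s₂) = (3, -0.2) − 0.1·(335.2, -55.2) = (-30.52, 5.32)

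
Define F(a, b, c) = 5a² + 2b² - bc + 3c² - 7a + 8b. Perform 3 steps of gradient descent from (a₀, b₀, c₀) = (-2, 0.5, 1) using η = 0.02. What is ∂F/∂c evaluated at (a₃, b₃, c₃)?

∇F = (10a - 7, 4b - c + 8, -b + 6c)
(a₁, b₁, c₁) = (-2, 0.5, 1) − 0.02·(-27, 9, 5.5) = (-1.46, 0.32, 0.89)
(a₂, b₂, c₂) = (-1.46, 0.32, 0.89) − 0.02·(-21.6, 8.39, 5.02) = (-1.028, 0.1522, 0.7896)
(a₃, b₃, c₃) = (-1.028, 0.1522, 0.7896) − 0.02·(-17.28, 7.8192, 4.5854) = (-0.6824, -0.004184, 0.697892)
∂F/∂c at (-0.6824, -0.004184, 0.697892) = 4.191536

4.191536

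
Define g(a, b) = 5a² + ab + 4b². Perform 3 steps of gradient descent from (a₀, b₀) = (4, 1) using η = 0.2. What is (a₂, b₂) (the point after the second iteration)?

∇g = (10a + b, a + 8b)
Step 1: at (4, 1), ∇g = (41, 12) → (4, 1) − 0.2·(41, 12) = (-4.2, -1.4)
Step 2: at (-4.2, -1.4), ∇g = (-43.4, -15.4) → (-4.2, -1.4) − 0.2·(-43.4, -15.4) = (4.48, 1.68)

(4.48, 1.68)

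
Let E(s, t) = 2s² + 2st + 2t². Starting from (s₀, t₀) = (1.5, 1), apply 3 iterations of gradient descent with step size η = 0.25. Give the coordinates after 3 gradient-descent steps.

∇E = (4s + 2t, 2s + 4t)
(s₁, t₁) = (1.5, 1) − 0.25·(8, 7) = (-0.5, -0.75)
(s₂, t₂) = (-0.5, -0.75) − 0.25·(-3.5, -4) = (0.375, 0.25)
(s₃, t₃) = (0.375, 0.25) − 0.25·(2, 1.75) = (-0.125, -0.1875)

(-0.125, -0.1875)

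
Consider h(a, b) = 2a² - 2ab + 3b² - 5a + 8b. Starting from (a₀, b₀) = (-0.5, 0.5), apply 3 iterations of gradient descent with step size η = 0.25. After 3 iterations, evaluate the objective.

∇h = (4a - 2b - 5, -2a + 6b + 8)
Step 1: at (-0.5, 0.5), ∇h = (-8, 12) → (-0.5, 0.5) − 0.25·(-8, 12) = (1.5, -2.5)
Step 2: at (1.5, -2.5), ∇h = (6, -10) → (1.5, -2.5) − 0.25·(6, -10) = (0, 0)
Step 3: at (0, 0), ∇h = (-5, 8) → (0, 0) − 0.25·(-5, 8) = (1.25, -2)
h(1.25, -2) = -2.125

-2.125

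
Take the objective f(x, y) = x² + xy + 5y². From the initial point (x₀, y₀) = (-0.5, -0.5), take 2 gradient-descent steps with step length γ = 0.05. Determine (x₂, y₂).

(-0.37125, -0.09125)

∇f = (2x + y, x + 10y)
(x₁, y₁) = (-0.5, -0.5) − 0.05·(-1.5, -5.5) = (-0.425, -0.225)
(x₂, y₂) = (-0.425, -0.225) − 0.05·(-1.075, -2.675) = (-0.37125, -0.09125)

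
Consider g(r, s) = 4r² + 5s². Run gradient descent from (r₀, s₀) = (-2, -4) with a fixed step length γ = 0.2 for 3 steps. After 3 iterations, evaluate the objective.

∇g = (8r, 10s)
(r₁, s₁) = (-2, -4) − 0.2·(-16, -40) = (1.2, 4)
(r₂, s₂) = (1.2, 4) − 0.2·(9.6, 40) = (-0.72, -4)
(r₃, s₃) = (-0.72, -4) − 0.2·(-5.76, -40) = (0.432, 4)
g(0.432, 4) = 80.746496

80.746496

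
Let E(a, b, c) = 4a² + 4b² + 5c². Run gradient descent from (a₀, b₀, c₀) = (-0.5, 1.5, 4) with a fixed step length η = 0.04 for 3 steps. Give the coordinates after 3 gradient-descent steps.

∇E = (8a, 8b, 10c)
(a₁, b₁, c₁) = (-0.5, 1.5, 4) − 0.04·(-4, 12, 40) = (-0.34, 1.02, 2.4)
(a₂, b₂, c₂) = (-0.34, 1.02, 2.4) − 0.04·(-2.72, 8.16, 24) = (-0.2312, 0.6936, 1.44)
(a₃, b₃, c₃) = (-0.2312, 0.6936, 1.44) − 0.04·(-1.8496, 5.5488, 14.4) = (-0.157216, 0.471648, 0.864)

(-0.157216, 0.471648, 0.864)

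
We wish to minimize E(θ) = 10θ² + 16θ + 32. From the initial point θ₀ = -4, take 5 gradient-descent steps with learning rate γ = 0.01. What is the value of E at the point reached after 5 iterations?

E′(θ) = 20θ + 16
θ₁ = -4 − 0.01·(-64) = -3.36
θ₂ = -3.36 − 0.01·(-51.2) = -2.848
θ₃ = -2.848 − 0.01·(-40.96) = -2.4384
θ₄ = -2.4384 − 0.01·(-32.768) = -2.11072
θ₅ = -2.11072 − 0.01·(-26.2144) = -1.848576
E(-1.848576) = 36.59511627776

36.59511627776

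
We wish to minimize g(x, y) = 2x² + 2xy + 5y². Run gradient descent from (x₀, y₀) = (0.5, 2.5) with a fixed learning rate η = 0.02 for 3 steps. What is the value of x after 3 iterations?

0.169056

∇g = (4x + 2y, 2x + 10y)
(x₁, y₁) = (0.5, 2.5) − 0.02·(7, 26) = (0.36, 1.98)
(x₂, y₂) = (0.36, 1.98) − 0.02·(5.4, 20.52) = (0.252, 1.5696)
(x₃, y₃) = (0.252, 1.5696) − 0.02·(4.1472, 16.2) = (0.169056, 1.2456)
x = 0.169056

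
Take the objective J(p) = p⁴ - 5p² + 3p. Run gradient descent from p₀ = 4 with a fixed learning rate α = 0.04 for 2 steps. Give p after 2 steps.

J′(p) = 4p³ - 10p + 3
p₁ = 4 − 0.04·219 = -4.76
p₂ = -4.76 − 0.04·(-380.800704) = 10.47202816

10.47202816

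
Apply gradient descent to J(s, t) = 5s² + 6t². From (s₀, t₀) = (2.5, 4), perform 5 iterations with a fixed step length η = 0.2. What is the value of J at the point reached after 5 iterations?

∇J = (10s, 12t)
(s₁, t₁) = (2.5, 4) − 0.2·(25, 48) = (-2.5, -5.6)
(s₂, t₂) = (-2.5, -5.6) − 0.2·(-25, -67.2) = (2.5, 7.84)
(s₃, t₃) = (2.5, 7.84) − 0.2·(25, 94.08) = (-2.5, -10.976)
(s₄, t₄) = (-2.5, -10.976) − 0.2·(-25, -131.712) = (2.5, 15.3664)
(s₅, t₅) = (2.5, 15.3664) − 0.2·(25, 184.3968) = (-2.5, -21.51296)
J(-2.5, -21.51296) = 2808.0946877696

2808.0946877696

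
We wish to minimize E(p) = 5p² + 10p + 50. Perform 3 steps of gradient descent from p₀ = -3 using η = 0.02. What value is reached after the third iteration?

E′(p) = 10p + 10
p₁ = -3 − 0.02·(-20) = -2.6
p₂ = -2.6 − 0.02·(-16) = -2.28
p₃ = -2.28 − 0.02·(-12.8) = -2.024

-2.024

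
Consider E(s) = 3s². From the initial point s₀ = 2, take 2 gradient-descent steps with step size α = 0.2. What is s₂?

E′(s) = 6s
s₁ = 2 − 0.2·12 = -0.4
s₂ = -0.4 − 0.2·(-2.4) = 0.08

0.08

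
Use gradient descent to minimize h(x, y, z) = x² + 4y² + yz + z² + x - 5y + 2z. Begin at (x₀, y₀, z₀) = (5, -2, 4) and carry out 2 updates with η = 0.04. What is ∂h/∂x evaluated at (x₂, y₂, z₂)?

∇h = (2x + 1, 8y + z - 5, y + 2z + 2)
Step 1: at (5, -2, 4), ∇h = (11, -17, 8) → (5, -2, 4) − 0.04·(11, -17, 8) = (4.56, -1.32, 3.68)
Step 2: at (4.56, -1.32, 3.68), ∇h = (10.12, -11.88, 8.04) → (4.56, -1.32, 3.68) − 0.04·(10.12, -11.88, 8.04) = (4.1552, -0.8448, 3.3584)
∂h/∂x at (4.1552, -0.8448, 3.3584) = 9.3104

9.3104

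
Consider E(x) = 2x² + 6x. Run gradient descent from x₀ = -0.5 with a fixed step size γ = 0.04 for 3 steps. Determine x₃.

-0.907296

E′(x) = 4x + 6
x₁ = -0.5 − 0.04·4 = -0.66
x₂ = -0.66 − 0.04·3.36 = -0.7944
x₃ = -0.7944 − 0.04·2.8224 = -0.907296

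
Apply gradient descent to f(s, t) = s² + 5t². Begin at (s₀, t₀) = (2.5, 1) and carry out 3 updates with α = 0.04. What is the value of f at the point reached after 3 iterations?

∇f = (2s, 10t)
Step 1: at (2.5, 1), ∇f = (5, 10) → (2.5, 1) − 0.04·(5, 10) = (2.3, 0.6)
Step 2: at (2.3, 0.6), ∇f = (4.6, 6) → (2.3, 0.6) − 0.04·(4.6, 6) = (2.116, 0.36)
Step 3: at (2.116, 0.36), ∇f = (4.232, 3.6) → (2.116, 0.36) − 0.04·(4.232, 3.6) = (1.94672, 0.216)
f(1.94672, 0.216) = 4.0229987584

4.0229987584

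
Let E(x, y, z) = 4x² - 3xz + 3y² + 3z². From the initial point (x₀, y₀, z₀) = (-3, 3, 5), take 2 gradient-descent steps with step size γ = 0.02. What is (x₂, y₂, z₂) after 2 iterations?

(-1.6116, 2.3232, 3.5804)

∇E = (8x - 3z, 6y, -3x + 6z)
Step 1: at (-3, 3, 5), ∇E = (-39, 18, 39) → (-3, 3, 5) − 0.02·(-39, 18, 39) = (-2.22, 2.64, 4.22)
Step 2: at (-2.22, 2.64, 4.22), ∇E = (-30.42, 15.84, 31.98) → (-2.22, 2.64, 4.22) − 0.02·(-30.42, 15.84, 31.98) = (-1.6116, 2.3232, 3.5804)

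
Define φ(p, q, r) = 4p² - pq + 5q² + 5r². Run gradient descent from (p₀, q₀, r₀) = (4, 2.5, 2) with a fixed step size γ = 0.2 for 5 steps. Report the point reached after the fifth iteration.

∇φ = (8p - q, -p + 10q, 10r)
(p₁, q₁, r₁) = (4, 2.5, 2) − 0.2·(29.5, 21, 20) = (-1.9, -1.7, -2)
(p₂, q₂, r₂) = (-1.9, -1.7, -2) − 0.2·(-13.5, -15.1, -20) = (0.8, 1.32, 2)
(p₃, q₃, r₃) = (0.8, 1.32, 2) − 0.2·(5.08, 12.4, 20) = (-0.216, -1.16, -2)
(p₄, q₄, r₄) = (-0.216, -1.16, -2) − 0.2·(-0.568, -11.384, -20) = (-0.1024, 1.1168, 2)
(p₅, q₅, r₅) = (-0.1024, 1.1168, 2) − 0.2·(-1.936, 11.2704, 20) = (0.2848, -1.13728, -2)

(0.2848, -1.13728, -2)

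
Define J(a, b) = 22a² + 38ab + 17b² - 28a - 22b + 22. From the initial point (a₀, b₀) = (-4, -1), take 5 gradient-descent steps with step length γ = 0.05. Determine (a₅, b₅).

(599.87656, 527.63219)

∇J = (44a + 38b - 28, 38a + 34b - 22)
(a₁, b₁) = (-4, -1) − 0.05·(-242, -208) = (8.1, 9.4)
(a₂, b₂) = (8.1, 9.4) − 0.05·(685.6, 605.4) = (-26.18, -20.87)
(a₃, b₃) = (-26.18, -20.87) − 0.05·(-1972.98, -1726.42) = (72.469, 65.451)
(a₄, b₄) = (72.469, 65.451) − 0.05·(5647.774, 4957.156) = (-209.9197, -182.4068)
(a₅, b₅) = (-209.9197, -182.4068) − 0.05·(-16195.9252, -14200.7798) = (599.87656, 527.63219)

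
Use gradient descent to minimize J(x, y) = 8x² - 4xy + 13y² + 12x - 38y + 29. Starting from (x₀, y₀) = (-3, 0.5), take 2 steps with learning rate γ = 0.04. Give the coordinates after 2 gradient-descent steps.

(-0.8496, 1.2424)

∇J = (16x - 4y + 12, -4x + 26y - 38)
Step 1: at (-3, 0.5), ∇J = (-38, -13) → (-3, 0.5) − 0.04·(-38, -13) = (-1.48, 1.02)
Step 2: at (-1.48, 1.02), ∇J = (-15.76, -5.56) → (-1.48, 1.02) − 0.04·(-15.76, -5.56) = (-0.8496, 1.2424)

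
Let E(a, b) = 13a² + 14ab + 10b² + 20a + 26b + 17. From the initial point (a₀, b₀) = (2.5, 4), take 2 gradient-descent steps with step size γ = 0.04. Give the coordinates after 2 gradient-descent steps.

(0.244, 0.3904)

∇E = (26a + 14b + 20, 14a + 20b + 26)
Step 1: at (2.5, 4), ∇E = (141, 141) → (2.5, 4) − 0.04·(141, 141) = (-3.14, -1.64)
Step 2: at (-3.14, -1.64), ∇E = (-84.6, -50.76) → (-3.14, -1.64) − 0.04·(-84.6, -50.76) = (0.244, 0.3904)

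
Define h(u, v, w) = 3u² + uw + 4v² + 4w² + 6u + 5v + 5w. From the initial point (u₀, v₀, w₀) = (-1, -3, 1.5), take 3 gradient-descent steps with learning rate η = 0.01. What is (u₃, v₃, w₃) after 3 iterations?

(-1.0377795, -2.474384, 1.057789)

∇h = (6u + w + 6, 8v + 5, u + 8w + 5)
Step 1: at (-1, -3, 1.5), ∇h = (1.5, -19, 16) → (-1, -3, 1.5) − 0.01·(1.5, -19, 16) = (-1.015, -2.81, 1.34)
Step 2: at (-1.015, -2.81, 1.34), ∇h = (1.25, -17.48, 14.705) → (-1.015, -2.81, 1.34) − 0.01·(1.25, -17.48, 14.705) = (-1.0275, -2.6352, 1.19295)
Step 3: at (-1.0275, -2.6352, 1.19295), ∇h = (1.02795, -16.0816, 13.5161) → (-1.0275, -2.6352, 1.19295) − 0.01·(1.02795, -16.0816, 13.5161) = (-1.0377795, -2.474384, 1.057789)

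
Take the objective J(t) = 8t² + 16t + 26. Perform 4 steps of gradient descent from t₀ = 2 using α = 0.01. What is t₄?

0.49361408

J′(t) = 16t + 16
Step 1: J′(2) = 48; t₁ = 2 − 0.01·48 = 1.52
Step 2: J′(1.52) = 40.32; t₂ = 1.52 − 0.01·40.32 = 1.1168
Step 3: J′(1.1168) = 33.8688; t₃ = 1.1168 − 0.01·33.8688 = 0.778112
Step 4: J′(0.778112) = 28.449792; t₄ = 0.778112 − 0.01·28.449792 = 0.49361408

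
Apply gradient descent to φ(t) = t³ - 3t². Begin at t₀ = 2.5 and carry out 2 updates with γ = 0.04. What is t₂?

2.2513

φ′(t) = 3t² - 6t
Step 1: φ′(2.5) = 3.75; t₁ = 2.5 − 0.04·3.75 = 2.35
Step 2: φ′(2.35) = 2.4675; t₂ = 2.35 − 0.04·2.4675 = 2.2513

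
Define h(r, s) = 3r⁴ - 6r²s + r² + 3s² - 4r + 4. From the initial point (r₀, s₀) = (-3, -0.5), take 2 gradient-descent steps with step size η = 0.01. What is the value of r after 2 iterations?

0.53709504

∇h = (12r³ - 12rs + 2r - 4, -6r² + 6s)
(r₁, s₁) = (-3, -0.5) − 0.01·(-352, -57) = (0.52, 0.07)
(r₂, s₂) = (0.52, 0.07) − 0.01·(-1.709504, -1.2024) = (0.53709504, 0.082024)
r = 0.53709504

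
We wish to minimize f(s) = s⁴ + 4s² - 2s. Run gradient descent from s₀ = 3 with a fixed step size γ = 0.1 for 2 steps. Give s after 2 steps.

f′(s) = 4s³ + 8s - 2
Step 1: f′(3) = 130; s₁ = 3 − 0.1·130 = -10
Step 2: f′(-10) = -4082; s₂ = -10 − 0.1·(-4082) = 398.2

398.2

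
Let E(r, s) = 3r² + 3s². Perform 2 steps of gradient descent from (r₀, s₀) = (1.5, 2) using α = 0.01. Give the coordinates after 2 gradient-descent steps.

(1.3254, 1.7672)

∇E = (6r, 6s)
Step 1: at (1.5, 2), ∇E = (9, 12) → (1.5, 2) − 0.01·(9, 12) = (1.41, 1.88)
Step 2: at (1.41, 1.88), ∇E = (8.46, 11.28) → (1.41, 1.88) − 0.01·(8.46, 11.28) = (1.3254, 1.7672)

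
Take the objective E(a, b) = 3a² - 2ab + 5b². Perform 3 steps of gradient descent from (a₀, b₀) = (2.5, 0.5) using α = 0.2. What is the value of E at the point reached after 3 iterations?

∇E = (6a - 2b, -2a + 10b)
(a₁, b₁) = (2.5, 0.5) − 0.2·(14, 0) = (-0.3, 0.5)
(a₂, b₂) = (-0.3, 0.5) − 0.2·(-2.8, 5.6) = (0.26, -0.62)
(a₃, b₃) = (0.26, -0.62) − 0.2·(2.8, -6.72) = (-0.3, 0.724)
E(-0.3, 0.724) = 3.32528

3.32528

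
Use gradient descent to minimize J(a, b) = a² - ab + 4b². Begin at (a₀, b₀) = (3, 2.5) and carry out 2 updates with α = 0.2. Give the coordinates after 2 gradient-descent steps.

∇J = (2a - b, -a + 8b)
(a₁, b₁) = (3, 2.5) − 0.2·(3.5, 17) = (2.3, -0.9)
(a₂, b₂) = (2.3, -0.9) − 0.2·(5.5, -9.5) = (1.2, 1)

(1.2, 1)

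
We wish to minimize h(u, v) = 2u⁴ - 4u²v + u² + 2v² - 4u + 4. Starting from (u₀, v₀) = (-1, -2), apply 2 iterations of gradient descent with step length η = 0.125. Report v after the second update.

3.53125

∇h = (8u³ - 8uv + 2u - 4, -4u² + 4v)
(u₁, v₁) = (-1, -2) − 0.125·(-30, -12) = (2.75, -0.5)
(u₂, v₂) = (2.75, -0.5) − 0.125·(178.875, -32.25) = (-19.609375, 3.53125)
v = 3.53125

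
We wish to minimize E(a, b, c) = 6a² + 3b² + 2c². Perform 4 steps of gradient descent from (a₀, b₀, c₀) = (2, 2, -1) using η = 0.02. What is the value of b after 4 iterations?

∇E = (12a, 6b, 4c)
Step 1: at (2, 2, -1), ∇E = (24, 12, -4) → (2, 2, -1) − 0.02·(24, 12, -4) = (1.52, 1.76, -0.92)
Step 2: at (1.52, 1.76, -0.92), ∇E = (18.24, 10.56, -3.68) → (1.52, 1.76, -0.92) − 0.02·(18.24, 10.56, -3.68) = (1.1552, 1.5488, -0.8464)
Step 3: at (1.1552, 1.5488, -0.8464), ∇E = (13.8624, 9.2928, -3.3856) → (1.1552, 1.5488, -0.8464) − 0.02·(13.8624, 9.2928, -3.3856) = (0.877952, 1.362944, -0.778688)
Step 4: at (0.877952, 1.362944, -0.778688), ∇E = (10.535424, 8.177664, -3.114752) → (0.877952, 1.362944, -0.778688) − 0.02·(10.535424, 8.177664, -3.114752) = (0.66724352, 1.19939072, -0.71639296)
b = 1.19939072

1.19939072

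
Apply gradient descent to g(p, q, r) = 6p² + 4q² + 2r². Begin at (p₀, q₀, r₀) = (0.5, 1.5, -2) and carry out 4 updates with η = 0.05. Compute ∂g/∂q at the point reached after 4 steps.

1.5552

∇g = (12p, 8q, 4r)
(p₁, q₁, r₁) = (0.5, 1.5, -2) − 0.05·(6, 12, -8) = (0.2, 0.9, -1.6)
(p₂, q₂, r₂) = (0.2, 0.9, -1.6) − 0.05·(2.4, 7.2, -6.4) = (0.08, 0.54, -1.28)
(p₃, q₃, r₃) = (0.08, 0.54, -1.28) − 0.05·(0.96, 4.32, -5.12) = (0.032, 0.324, -1.024)
(p₄, q₄, r₄) = (0.032, 0.324, -1.024) − 0.05·(0.384, 2.592, -4.096) = (0.0128, 0.1944, -0.8192)
∂g/∂q at (0.0128, 0.1944, -0.8192) = 1.5552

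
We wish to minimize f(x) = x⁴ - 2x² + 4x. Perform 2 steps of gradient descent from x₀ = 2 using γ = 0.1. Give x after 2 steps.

-1.3152

f′(x) = 4x³ - 4x + 4
Step 1: f′(2) = 28; x₁ = 2 − 0.1·28 = -0.8
Step 2: f′(-0.8) = 5.152; x₂ = -0.8 − 0.1·5.152 = -1.3152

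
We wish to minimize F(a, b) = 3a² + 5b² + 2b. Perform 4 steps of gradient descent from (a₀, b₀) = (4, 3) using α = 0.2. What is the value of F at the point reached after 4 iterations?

51.00012288

∇F = (6a, 10b + 2)
Step 1: at (4, 3), ∇F = (24, 32) → (4, 3) − 0.2·(24, 32) = (-0.8, -3.4)
Step 2: at (-0.8, -3.4), ∇F = (-4.8, -32) → (-0.8, -3.4) − 0.2·(-4.8, -32) = (0.16, 3)
Step 3: at (0.16, 3), ∇F = (0.96, 32) → (0.16, 3) − 0.2·(0.96, 32) = (-0.032, -3.4)
Step 4: at (-0.032, -3.4), ∇F = (-0.192, -32) → (-0.032, -3.4) − 0.2·(-0.192, -32) = (0.0064, 3)
F(0.0064, 3) = 51.00012288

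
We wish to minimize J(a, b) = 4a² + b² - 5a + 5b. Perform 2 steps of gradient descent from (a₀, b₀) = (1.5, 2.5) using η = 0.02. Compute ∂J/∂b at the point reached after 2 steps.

∇J = (8a - 5, 2b + 5)
(a₁, b₁) = (1.5, 2.5) − 0.02·(7, 10) = (1.36, 2.3)
(a₂, b₂) = (1.36, 2.3) − 0.02·(5.88, 9.6) = (1.2424, 2.108)
∂J/∂b at (1.2424, 2.108) = 9.216

9.216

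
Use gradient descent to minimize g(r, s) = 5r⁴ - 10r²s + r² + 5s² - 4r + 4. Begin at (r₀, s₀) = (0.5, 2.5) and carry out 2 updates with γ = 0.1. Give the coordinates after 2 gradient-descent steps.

∇g = (20r³ - 20rs + 2r - 4, -10r² + 10s)
Step 1: at (0.5, 2.5), ∇g = (-25.5, 22.5) → (0.5, 2.5) − 0.1·(-25.5, 22.5) = (3.05, 0.25)
Step 2: at (3.05, 0.25), ∇g = (554.3025, -90.525) → (3.05, 0.25) − 0.1·(554.3025, -90.525) = (-52.38025, 9.3025)

(-52.38025, 9.3025)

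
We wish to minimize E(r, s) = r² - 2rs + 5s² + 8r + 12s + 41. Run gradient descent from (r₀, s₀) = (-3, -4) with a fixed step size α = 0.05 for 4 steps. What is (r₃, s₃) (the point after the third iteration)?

(-4.096, -2.184)

∇E = (2r - 2s + 8, -2r + 10s + 12)
(r₁, s₁) = (-3, -4) − 0.05·(10, -22) = (-3.5, -2.9)
(r₂, s₂) = (-3.5, -2.9) − 0.05·(6.8, -10) = (-3.84, -2.4)
(r₃, s₃) = (-3.84, -2.4) − 0.05·(5.12, -4.32) = (-4.096, -2.184)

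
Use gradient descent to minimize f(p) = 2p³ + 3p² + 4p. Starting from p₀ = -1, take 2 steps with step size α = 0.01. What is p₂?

-1.082496

f′(p) = 6p² + 6p + 4
Step 1: f′(-1) = 4; p₁ = -1 − 0.01·4 = -1.04
Step 2: f′(-1.04) = 4.2496; p₂ = -1.04 − 0.01·4.2496 = -1.082496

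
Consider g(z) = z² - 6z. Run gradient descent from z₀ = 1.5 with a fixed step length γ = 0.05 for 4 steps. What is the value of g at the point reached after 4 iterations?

-8.0314487775

g′(z) = 2z - 6
z₁ = 1.5 − 0.05·(-3) = 1.65
z₂ = 1.65 − 0.05·(-2.7) = 1.785
z₃ = 1.785 − 0.05·(-2.43) = 1.9065
z₄ = 1.9065 − 0.05·(-2.187) = 2.01585
g(2.01585) = -8.0314487775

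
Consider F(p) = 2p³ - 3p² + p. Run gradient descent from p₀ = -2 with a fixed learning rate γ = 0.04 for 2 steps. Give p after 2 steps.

-7.261696

F′(p) = 6p² - 6p + 1
Step 1: F′(-2) = 37; p₁ = -2 − 0.04·37 = -3.48
Step 2: F′(-3.48) = 94.5424; p₂ = -3.48 − 0.04·94.5424 = -7.261696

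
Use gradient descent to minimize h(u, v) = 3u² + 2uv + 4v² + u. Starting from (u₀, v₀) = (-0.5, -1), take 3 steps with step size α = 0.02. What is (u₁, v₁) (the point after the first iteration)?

(-0.42, -0.82)

∇h = (6u + 2v + 1, 2u + 8v)
(u₁, v₁) = (-0.5, -1) − 0.02·(-4, -9) = (-0.42, -0.82)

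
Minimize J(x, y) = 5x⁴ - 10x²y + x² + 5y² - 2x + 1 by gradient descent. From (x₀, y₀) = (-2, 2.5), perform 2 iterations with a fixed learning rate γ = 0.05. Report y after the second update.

2.47

∇J = (20x³ - 20xy + 2x - 2, -10x² + 10y)
(x₁, y₁) = (-2, 2.5) − 0.05·(-66, -15) = (1.3, 3.25)
(x₂, y₂) = (1.3, 3.25) − 0.05·(-39.96, 15.6) = (3.298, 2.47)
y = 2.47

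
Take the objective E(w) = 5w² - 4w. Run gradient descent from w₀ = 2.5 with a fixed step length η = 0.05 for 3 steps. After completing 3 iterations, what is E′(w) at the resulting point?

E′(w) = 10w - 4
Step 1: E′(2.5) = 21; w₁ = 2.5 − 0.05·21 = 1.45
Step 2: E′(1.45) = 10.5; w₂ = 1.45 − 0.05·10.5 = 0.925
Step 3: E′(0.925) = 5.25; w₃ = 0.925 − 0.05·5.25 = 0.6625
E′(w) at (0.6625) = 2.625

2.625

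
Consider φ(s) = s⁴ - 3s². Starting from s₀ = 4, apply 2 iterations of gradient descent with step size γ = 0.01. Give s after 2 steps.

1.59113472

φ′(s) = 4s³ - 6s
s₁ = 4 − 0.01·232 = 1.68
s₂ = 1.68 − 0.01·8.886528 = 1.59113472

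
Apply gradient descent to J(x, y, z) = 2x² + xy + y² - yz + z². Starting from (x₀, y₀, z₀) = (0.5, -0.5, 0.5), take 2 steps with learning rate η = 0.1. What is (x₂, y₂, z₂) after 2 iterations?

∇J = (4x + y, x + 2y - z, -y + 2z)
Step 1: at (0.5, -0.5, 0.5), ∇J = (1.5, -1, 1.5) → (0.5, -0.5, 0.5) − 0.1·(1.5, -1, 1.5) = (0.35, -0.4, 0.35)
Step 2: at (0.35, -0.4, 0.35), ∇J = (1, -0.8, 1.1) → (0.35, -0.4, 0.35) − 0.1·(1, -0.8, 1.1) = (0.25, -0.32, 0.24)

(0.25, -0.32, 0.24)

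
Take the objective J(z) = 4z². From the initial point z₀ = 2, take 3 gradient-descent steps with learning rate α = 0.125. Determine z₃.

0

J′(z) = 8z
z₁ = 2 − 0.125·16 = 0
z₂ = 0 − 0.125·0 = 0
z₃ = 0 − 0.125·0 = 0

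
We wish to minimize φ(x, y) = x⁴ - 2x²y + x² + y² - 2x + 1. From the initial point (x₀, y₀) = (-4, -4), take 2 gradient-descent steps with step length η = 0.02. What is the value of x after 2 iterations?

0.46432

∇φ = (4x³ - 4xy + 2x - 2, -2x² + 2y)
(x₁, y₁) = (-4, -4) − 0.02·(-330, -40) = (2.6, -3.2)
(x₂, y₂) = (2.6, -3.2) − 0.02·(106.784, -19.92) = (0.46432, -2.8016)
x = 0.46432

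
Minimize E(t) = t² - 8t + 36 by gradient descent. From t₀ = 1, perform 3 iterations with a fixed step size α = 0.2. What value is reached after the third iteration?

E′(t) = 2t - 8
Step 1: E′(1) = -6; t₁ = 1 − 0.2·(-6) = 2.2
Step 2: E′(2.2) = -3.6; t₂ = 2.2 − 0.2·(-3.6) = 2.92
Step 3: E′(2.92) = -2.16; t₃ = 2.92 − 0.2·(-2.16) = 3.352

3.352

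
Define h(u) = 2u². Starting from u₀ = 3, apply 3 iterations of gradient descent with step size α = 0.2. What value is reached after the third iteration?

0.024

h′(u) = 4u
Step 1: h′(3) = 12; u₁ = 3 − 0.2·12 = 0.6
Step 2: h′(0.6) = 2.4; u₂ = 0.6 − 0.2·2.4 = 0.12
Step 3: h′(0.12) = 0.48; u₃ = 0.12 − 0.2·0.48 = 0.024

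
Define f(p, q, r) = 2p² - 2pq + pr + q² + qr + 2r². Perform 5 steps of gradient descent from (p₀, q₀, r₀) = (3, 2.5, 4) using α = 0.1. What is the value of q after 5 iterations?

∇f = (4p - 2q + r, -2p + 2q + r, p + q + 4r)
Step 1: at (3, 2.5, 4), ∇f = (11, 3, 21.5) → (3, 2.5, 4) − 0.1·(11, 3, 21.5) = (1.9, 2.2, 1.85)
Step 2: at (1.9, 2.2, 1.85), ∇f = (5.05, 2.45, 11.5) → (1.9, 2.2, 1.85) − 0.1·(5.05, 2.45, 11.5) = (1.395, 1.955, 0.7)
Step 3: at (1.395, 1.955, 0.7), ∇f = (2.37, 1.82, 6.15) → (1.395, 1.955, 0.7) − 0.1·(2.37, 1.82, 6.15) = (1.158, 1.773, 0.085)
Step 4: at (1.158, 1.773, 0.085), ∇f = (1.171, 1.315, 3.271) → (1.158, 1.773, 0.085) − 0.1·(1.171, 1.315, 3.271) = (1.0409, 1.6415, -0.2421)
Step 5: at (1.0409, 1.6415, -0.2421), ∇f = (0.6385, 0.9591, 1.714) → (1.0409, 1.6415, -0.2421) − 0.1·(0.6385, 0.9591, 1.714) = (0.97705, 1.54559, -0.4135)
q = 1.54559

1.54559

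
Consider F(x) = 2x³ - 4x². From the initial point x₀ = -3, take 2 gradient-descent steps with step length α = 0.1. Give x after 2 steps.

F′(x) = 6x² - 8x
x₁ = -3 − 0.1·78 = -10.8
x₂ = -10.8 − 0.1·786.24 = -89.424

-89.424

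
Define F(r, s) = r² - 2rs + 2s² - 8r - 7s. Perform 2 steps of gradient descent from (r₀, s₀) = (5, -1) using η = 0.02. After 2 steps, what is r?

∇F = (2r - 2s - 8, -2r + 4s - 7)
Step 1: at (5, -1), ∇F = (4, -21) → (5, -1) − 0.02·(4, -21) = (4.92, -0.58)
Step 2: at (4.92, -0.58), ∇F = (3, -19.16) → (4.92, -0.58) − 0.02·(3, -19.16) = (4.86, -0.1968)
r = 4.86

4.86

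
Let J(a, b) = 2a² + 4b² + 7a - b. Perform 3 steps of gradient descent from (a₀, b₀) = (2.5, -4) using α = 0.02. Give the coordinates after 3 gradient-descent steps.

∇J = (4a + 7, 8b - 1)
Step 1: at (2.5, -4), ∇J = (17, -33) → (2.5, -4) − 0.02·(17, -33) = (2.16, -3.34)
Step 2: at (2.16, -3.34), ∇J = (15.64, -27.72) → (2.16, -3.34) − 0.02·(15.64, -27.72) = (1.8472, -2.7856)
Step 3: at (1.8472, -2.7856), ∇J = (14.3888, -23.2848) → (1.8472, -2.7856) − 0.02·(14.3888, -23.2848) = (1.559424, -2.319904)

(1.559424, -2.319904)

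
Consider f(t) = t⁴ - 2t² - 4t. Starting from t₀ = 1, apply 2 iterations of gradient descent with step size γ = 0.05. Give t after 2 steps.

f′(t) = 4t³ - 4t - 4
Step 1: f′(1) = -4; t₁ = 1 − 0.05·(-4) = 1.2
Step 2: f′(1.2) = -1.888; t₂ = 1.2 − 0.05·(-1.888) = 1.2944

1.2944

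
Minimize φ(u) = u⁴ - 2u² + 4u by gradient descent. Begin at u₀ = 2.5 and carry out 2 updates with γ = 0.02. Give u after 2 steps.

φ′(u) = 4u³ - 4u + 4
Step 1: φ′(2.5) = 56.5; u₁ = 2.5 − 0.02·56.5 = 1.37
Step 2: φ′(1.37) = 8.805412; u₂ = 1.37 − 0.02·8.805412 = 1.19389176

1.19389176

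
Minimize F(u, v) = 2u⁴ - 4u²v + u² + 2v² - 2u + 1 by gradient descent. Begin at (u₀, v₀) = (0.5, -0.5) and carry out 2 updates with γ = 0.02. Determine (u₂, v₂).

∇F = (8u³ - 8uv + 2u - 2, -4u² + 4v)
(u₁, v₁) = (0.5, -0.5) − 0.02·(2, -3) = (0.46, -0.44)
(u₂, v₂) = (0.46, -0.44) − 0.02·(1.317888, -2.6064) = (0.43364224, -0.387872)

(0.43364224, -0.387872)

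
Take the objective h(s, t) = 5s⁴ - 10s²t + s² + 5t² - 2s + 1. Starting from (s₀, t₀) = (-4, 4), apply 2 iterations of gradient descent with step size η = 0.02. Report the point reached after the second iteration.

(-1406.6576, 52.552)

∇h = (20s³ - 20st + 2s - 2, -10s² + 10t)
(s₁, t₁) = (-4, 4) − 0.02·(-970, -120) = (15.4, 6.4)
(s₂, t₂) = (15.4, 6.4) − 0.02·(71102.88, -2307.6) = (-1406.6576, 52.552)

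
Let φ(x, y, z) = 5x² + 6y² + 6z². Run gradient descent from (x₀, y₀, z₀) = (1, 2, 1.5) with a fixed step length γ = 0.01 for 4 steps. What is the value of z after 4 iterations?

∇φ = (10x, 12y, 12z)
(x₁, y₁, z₁) = (1, 2, 1.5) − 0.01·(10, 24, 18) = (0.9, 1.76, 1.32)
(x₂, y₂, z₂) = (0.9, 1.76, 1.32) − 0.01·(9, 21.12, 15.84) = (0.81, 1.5488, 1.1616)
(x₃, y₃, z₃) = (0.81, 1.5488, 1.1616) − 0.01·(8.1, 18.5856, 13.9392) = (0.729, 1.362944, 1.022208)
(x₄, y₄, z₄) = (0.729, 1.362944, 1.022208) − 0.01·(7.29, 16.355328, 12.266496) = (0.6561, 1.19939072, 0.89954304)
z = 0.89954304

0.89954304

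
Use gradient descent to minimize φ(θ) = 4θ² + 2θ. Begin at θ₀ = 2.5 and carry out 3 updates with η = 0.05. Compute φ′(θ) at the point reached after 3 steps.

φ′(θ) = 8θ + 2
Step 1: φ′(2.5) = 22; θ₁ = 2.5 − 0.05·22 = 1.4
Step 2: φ′(1.4) = 13.2; θ₂ = 1.4 − 0.05·13.2 = 0.74
Step 3: φ′(0.74) = 7.92; θ₃ = 0.74 − 0.05·7.92 = 0.344
φ′(θ) at (0.344) = 4.752

4.752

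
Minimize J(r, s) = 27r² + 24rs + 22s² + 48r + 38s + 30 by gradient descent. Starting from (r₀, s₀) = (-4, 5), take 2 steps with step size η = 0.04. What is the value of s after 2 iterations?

1.6016

∇J = (54r + 24s + 48, 24r + 44s + 38)
Step 1: at (-4, 5), ∇J = (-48, 162) → (-4, 5) − 0.04·(-48, 162) = (-2.08, -1.48)
Step 2: at (-2.08, -1.48), ∇J = (-99.84, -77.04) → (-2.08, -1.48) − 0.04·(-99.84, -77.04) = (1.9136, 1.6016)
s = 1.6016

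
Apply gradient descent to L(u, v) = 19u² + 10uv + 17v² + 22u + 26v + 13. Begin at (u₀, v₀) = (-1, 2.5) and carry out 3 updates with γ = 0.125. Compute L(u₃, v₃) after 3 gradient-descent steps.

658706.92138671875

∇L = (38u + 10v + 22, 10u + 34v + 26)
Step 1: at (-1, 2.5), ∇L = (9, 101) → (-1, 2.5) − 0.125·(9, 101) = (-2.125, -10.125)
Step 2: at (-2.125, -10.125), ∇L = (-160, -339.5) → (-2.125, -10.125) − 0.125·(-160, -339.5) = (17.875, 32.3125)
Step 3: at (17.875, 32.3125), ∇L = (1024.375, 1303.375) → (17.875, 32.3125) − 0.125·(1024.375, 1303.375) = (-110.171875, -130.609375)
L(-110.171875, -130.609375) = 658706.92138671875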